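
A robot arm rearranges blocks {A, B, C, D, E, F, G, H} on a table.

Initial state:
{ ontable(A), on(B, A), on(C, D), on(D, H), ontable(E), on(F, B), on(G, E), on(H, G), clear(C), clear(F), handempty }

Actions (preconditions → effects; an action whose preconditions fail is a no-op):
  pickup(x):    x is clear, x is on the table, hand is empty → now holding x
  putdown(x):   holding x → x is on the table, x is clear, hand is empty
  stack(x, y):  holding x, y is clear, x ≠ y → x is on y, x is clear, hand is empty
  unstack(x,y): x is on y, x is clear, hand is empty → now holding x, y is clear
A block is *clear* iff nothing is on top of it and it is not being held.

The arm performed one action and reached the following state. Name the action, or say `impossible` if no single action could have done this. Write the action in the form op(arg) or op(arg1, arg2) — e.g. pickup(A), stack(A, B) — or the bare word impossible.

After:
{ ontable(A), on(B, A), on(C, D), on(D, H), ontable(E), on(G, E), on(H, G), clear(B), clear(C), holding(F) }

unstack(F, B)

target: towers=[A/B; E/G/H/D/C] holding=F
     unstack(F, B) → towers=[A/B; E/G/H/D/C] holding=F  ← match
     unstack(C, D) → towers=[A/B/F; E/G/H/D] holding=C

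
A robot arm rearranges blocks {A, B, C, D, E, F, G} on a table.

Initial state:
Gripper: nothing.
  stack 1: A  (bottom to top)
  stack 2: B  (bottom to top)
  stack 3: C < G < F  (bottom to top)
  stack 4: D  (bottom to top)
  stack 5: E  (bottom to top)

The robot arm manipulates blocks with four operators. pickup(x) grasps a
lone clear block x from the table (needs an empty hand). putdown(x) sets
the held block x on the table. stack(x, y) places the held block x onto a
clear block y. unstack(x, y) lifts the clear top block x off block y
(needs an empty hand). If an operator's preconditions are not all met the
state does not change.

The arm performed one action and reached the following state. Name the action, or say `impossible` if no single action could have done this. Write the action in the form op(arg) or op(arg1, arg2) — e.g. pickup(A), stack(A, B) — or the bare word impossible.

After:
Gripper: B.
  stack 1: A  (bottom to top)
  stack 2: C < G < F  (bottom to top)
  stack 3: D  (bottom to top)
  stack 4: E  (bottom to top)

pickup(B)

target: towers=[A; C/G/F; D; E] holding=B
         pickup(B) → towers=[A; C/G/F; D; E] holding=B  ← match
     unstack(F, G) → towers=[A; B; C/G; D; E] holding=F
         pickup(D) → towers=[A; B; C/G/F; E] holding=D
         pickup(A) → towers=[B; C/G/F; D; E] holding=A
         pickup(E) → towers=[A; B; C/G/F; D] holding=E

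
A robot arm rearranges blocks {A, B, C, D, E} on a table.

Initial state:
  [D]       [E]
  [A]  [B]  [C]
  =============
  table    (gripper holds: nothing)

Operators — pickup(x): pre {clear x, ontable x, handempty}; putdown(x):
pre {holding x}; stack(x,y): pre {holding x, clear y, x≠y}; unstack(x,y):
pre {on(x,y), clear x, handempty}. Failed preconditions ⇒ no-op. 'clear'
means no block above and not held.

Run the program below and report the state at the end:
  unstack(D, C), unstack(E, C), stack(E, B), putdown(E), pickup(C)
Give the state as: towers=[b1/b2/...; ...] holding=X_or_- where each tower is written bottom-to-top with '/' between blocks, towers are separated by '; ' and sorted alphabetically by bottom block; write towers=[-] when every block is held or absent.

towers=[A/D; B/E] holding=C

step 1 (unstack(D, C)) [no-op]: towers=[A/D; B; C/E] holding=-
step 2 (unstack(E, C)): towers=[A/D; B; C] holding=E
step 3 (stack(E, B)): towers=[A/D; B/E; C] holding=-
step 4 (putdown(E)) [no-op]: towers=[A/D; B/E; C] holding=-
step 5 (pickup(C)): towers=[A/D; B/E] holding=C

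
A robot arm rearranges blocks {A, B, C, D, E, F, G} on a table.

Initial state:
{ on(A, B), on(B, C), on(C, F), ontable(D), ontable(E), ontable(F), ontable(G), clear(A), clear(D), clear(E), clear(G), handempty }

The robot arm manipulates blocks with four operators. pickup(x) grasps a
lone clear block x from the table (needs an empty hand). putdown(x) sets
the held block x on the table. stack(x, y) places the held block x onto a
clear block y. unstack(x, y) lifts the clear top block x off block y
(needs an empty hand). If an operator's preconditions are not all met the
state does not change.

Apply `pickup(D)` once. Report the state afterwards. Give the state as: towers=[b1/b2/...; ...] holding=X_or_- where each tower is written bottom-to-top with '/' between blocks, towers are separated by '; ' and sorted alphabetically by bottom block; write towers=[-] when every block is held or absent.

towers=[E; F/C/B/A; G] holding=D

before: towers=[D; E; F/C/B/A; G] holding=-
pre[pickup(D)]: clear(D) yes, ontable(D) yes, handempty yes
all met → apply pickup(D)
after:  towers=[E; F/C/B/A; G] holding=D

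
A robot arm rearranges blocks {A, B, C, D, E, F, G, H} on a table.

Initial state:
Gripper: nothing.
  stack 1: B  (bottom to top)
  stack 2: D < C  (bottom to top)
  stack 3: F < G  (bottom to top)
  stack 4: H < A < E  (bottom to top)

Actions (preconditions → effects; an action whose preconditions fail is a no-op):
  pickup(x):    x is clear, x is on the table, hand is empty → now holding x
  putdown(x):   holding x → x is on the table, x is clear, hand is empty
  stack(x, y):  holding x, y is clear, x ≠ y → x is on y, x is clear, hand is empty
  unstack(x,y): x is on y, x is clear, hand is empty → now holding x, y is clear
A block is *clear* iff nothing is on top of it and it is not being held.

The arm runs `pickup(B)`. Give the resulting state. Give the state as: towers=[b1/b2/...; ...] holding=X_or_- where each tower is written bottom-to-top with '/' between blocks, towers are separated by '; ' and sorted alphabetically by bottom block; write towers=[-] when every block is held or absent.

before: towers=[B; D/C; F/G; H/A/E] holding=-
pre[pickup(B)]: clear(B) ✓, ontable(B) ✓, handempty ✓
all met → apply pickup(B)
after:  towers=[D/C; F/G; H/A/E] holding=B

towers=[D/C; F/G; H/A/E] holding=B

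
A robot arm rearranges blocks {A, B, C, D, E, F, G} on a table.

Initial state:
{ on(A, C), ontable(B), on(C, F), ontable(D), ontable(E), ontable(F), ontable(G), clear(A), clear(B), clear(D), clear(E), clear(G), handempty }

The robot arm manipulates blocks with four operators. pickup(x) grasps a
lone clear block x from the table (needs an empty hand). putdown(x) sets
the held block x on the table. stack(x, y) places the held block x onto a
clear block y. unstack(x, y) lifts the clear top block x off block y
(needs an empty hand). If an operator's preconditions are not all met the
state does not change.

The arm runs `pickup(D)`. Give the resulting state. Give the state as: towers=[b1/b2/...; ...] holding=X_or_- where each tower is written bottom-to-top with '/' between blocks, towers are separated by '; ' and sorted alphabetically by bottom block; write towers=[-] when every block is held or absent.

towers=[B; E; F/C/A; G] holding=D

before: towers=[B; D; E; F/C/A; G] holding=-
pre[pickup(D)]: clear(D) ok, ontable(D) ok, handempty ok
all met → apply pickup(D)
after:  towers=[B; E; F/C/A; G] holding=D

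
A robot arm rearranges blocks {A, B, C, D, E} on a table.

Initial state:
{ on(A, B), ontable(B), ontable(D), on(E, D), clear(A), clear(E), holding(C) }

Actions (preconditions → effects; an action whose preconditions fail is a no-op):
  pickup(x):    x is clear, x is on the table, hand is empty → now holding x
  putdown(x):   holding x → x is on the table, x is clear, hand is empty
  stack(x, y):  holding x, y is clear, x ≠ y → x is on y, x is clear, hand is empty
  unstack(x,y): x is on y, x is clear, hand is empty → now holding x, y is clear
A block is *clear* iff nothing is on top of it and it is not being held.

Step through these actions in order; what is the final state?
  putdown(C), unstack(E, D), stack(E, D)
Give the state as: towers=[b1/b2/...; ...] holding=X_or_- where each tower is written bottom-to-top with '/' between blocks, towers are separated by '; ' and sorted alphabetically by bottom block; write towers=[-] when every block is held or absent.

step 1 (putdown(C)): towers=[B/A; C; D/E] holding=-
step 2 (unstack(E, D)): towers=[B/A; C; D] holding=E
step 3 (stack(E, D)): towers=[B/A; C; D/E] holding=-

towers=[B/A; C; D/E] holding=-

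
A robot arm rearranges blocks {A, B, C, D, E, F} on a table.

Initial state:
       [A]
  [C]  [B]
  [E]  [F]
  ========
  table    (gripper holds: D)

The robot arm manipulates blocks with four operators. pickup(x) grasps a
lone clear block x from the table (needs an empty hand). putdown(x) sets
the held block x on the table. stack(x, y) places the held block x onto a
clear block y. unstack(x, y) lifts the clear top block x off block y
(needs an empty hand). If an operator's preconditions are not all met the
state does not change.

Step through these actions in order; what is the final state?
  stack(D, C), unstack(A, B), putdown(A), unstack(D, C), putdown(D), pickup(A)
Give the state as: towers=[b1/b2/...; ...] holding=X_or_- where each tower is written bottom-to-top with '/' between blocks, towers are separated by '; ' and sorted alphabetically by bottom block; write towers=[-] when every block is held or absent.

step 1 (stack(D, C)): towers=[E/C/D; F/B/A] holding=-
step 2 (unstack(A, B)): towers=[E/C/D; F/B] holding=A
step 3 (putdown(A)): towers=[A; E/C/D; F/B] holding=-
step 4 (unstack(D, C)): towers=[A; E/C; F/B] holding=D
step 5 (putdown(D)): towers=[A; D; E/C; F/B] holding=-
step 6 (pickup(A)): towers=[D; E/C; F/B] holding=A

towers=[D; E/C; F/B] holding=A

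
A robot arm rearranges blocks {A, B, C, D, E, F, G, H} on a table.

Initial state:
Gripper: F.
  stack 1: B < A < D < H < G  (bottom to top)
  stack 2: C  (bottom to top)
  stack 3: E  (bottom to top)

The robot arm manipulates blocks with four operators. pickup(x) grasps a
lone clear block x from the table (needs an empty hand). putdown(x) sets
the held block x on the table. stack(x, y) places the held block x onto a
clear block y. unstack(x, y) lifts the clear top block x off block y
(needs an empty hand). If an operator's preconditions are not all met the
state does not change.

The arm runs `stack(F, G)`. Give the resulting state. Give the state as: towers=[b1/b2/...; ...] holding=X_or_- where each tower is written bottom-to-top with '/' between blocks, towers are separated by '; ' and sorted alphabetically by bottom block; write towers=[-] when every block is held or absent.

towers=[B/A/D/H/G/F; C; E] holding=-

before: towers=[B/A/D/H/G; C; E] holding=F
pre[stack(F, G)]: holding(F) ✓, clear(G) ✓, F≠G ✓
all met → apply stack(F, G)
after:  towers=[B/A/D/H/G/F; C; E] holding=-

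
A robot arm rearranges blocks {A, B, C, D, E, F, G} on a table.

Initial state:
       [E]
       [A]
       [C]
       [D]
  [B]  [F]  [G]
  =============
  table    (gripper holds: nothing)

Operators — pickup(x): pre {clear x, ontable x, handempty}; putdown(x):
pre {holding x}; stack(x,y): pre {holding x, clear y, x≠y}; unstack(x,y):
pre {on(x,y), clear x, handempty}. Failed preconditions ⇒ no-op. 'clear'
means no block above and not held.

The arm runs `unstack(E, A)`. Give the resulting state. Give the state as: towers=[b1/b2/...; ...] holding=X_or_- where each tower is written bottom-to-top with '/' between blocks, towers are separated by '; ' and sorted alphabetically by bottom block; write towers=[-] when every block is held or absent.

towers=[B; F/D/C/A; G] holding=E

before: towers=[B; F/D/C/A/E; G] holding=-
pre[unstack(E, A)]: on(E,A) yes, clear(E) yes, handempty yes
all met → apply unstack(E, A)
after:  towers=[B; F/D/C/A; G] holding=E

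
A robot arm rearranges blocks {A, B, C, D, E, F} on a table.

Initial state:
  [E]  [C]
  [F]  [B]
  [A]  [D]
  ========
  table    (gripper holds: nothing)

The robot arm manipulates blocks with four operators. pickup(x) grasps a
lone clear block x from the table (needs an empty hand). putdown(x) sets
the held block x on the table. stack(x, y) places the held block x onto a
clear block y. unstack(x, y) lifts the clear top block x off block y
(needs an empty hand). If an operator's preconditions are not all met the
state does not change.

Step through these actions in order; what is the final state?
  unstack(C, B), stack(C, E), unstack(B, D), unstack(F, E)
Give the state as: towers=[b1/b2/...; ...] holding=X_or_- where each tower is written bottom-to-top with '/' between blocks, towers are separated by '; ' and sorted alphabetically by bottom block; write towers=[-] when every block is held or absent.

towers=[A/F/E/C; D] holding=B

step 1 (unstack(C, B)): towers=[A/F/E; D/B] holding=C
step 2 (stack(C, E)): towers=[A/F/E/C; D/B] holding=-
step 3 (unstack(B, D)): towers=[A/F/E/C; D] holding=B
step 4 (unstack(F, E)) [no-op]: towers=[A/F/E/C; D] holding=B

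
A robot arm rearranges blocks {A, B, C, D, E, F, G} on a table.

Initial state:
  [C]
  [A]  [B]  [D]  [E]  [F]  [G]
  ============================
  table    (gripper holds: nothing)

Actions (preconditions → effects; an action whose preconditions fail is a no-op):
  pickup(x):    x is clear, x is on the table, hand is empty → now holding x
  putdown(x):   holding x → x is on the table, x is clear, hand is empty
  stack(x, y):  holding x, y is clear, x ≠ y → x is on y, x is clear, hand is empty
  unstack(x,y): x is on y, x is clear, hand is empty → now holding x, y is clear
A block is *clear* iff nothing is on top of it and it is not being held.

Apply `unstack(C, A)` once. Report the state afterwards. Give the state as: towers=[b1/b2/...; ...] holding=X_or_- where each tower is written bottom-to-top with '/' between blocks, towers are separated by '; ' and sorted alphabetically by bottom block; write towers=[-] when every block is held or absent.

before: towers=[A/C; B; D; E; F; G] holding=-
pre[unstack(C, A)]: on(C,A) yes, clear(C) yes, handempty yes
all met → apply unstack(C, A)
after:  towers=[A; B; D; E; F; G] holding=C

towers=[A; B; D; E; F; G] holding=C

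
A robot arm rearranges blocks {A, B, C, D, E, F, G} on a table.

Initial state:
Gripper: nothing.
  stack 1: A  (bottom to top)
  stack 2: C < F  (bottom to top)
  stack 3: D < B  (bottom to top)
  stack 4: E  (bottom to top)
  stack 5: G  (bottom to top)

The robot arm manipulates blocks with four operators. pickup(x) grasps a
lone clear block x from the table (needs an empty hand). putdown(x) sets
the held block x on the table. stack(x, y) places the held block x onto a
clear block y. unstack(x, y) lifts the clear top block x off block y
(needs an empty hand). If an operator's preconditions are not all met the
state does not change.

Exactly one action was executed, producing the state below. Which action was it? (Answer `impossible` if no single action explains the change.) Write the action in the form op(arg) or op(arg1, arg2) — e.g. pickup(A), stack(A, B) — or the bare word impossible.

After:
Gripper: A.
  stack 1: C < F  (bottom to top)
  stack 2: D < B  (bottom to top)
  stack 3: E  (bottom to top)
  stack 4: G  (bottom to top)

target: towers=[C/F; D/B; E; G] holding=A
     unstack(B, D) → towers=[A; C/F; D; E; G] holding=B
     unstack(F, C) → towers=[A; C; D/B; E; G] holding=F
         pickup(G) → towers=[A; C/F; D/B; E] holding=G
         pickup(A) → towers=[C/F; D/B; E; G] holding=A  ← match
         pickup(E) → towers=[A; C/F; D/B; G] holding=E

pickup(A)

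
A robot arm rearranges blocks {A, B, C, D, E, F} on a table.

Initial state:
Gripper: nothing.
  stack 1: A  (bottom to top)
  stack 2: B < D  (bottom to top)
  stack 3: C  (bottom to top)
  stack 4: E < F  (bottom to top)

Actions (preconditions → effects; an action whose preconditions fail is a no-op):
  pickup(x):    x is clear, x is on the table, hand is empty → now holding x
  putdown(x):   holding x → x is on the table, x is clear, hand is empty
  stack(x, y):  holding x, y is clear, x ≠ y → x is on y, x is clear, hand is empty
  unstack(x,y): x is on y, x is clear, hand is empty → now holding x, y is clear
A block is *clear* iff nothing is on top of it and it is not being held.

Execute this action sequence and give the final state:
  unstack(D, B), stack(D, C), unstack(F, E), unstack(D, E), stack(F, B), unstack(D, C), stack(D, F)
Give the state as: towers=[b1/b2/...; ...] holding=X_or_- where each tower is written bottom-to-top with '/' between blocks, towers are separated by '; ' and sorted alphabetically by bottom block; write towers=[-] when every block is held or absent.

towers=[A; B/F/D; C; E] holding=-

step 1 (unstack(D, B)): towers=[A; B; C; E/F] holding=D
step 2 (stack(D, C)): towers=[A; B; C/D; E/F] holding=-
step 3 (unstack(F, E)): towers=[A; B; C/D; E] holding=F
step 4 (unstack(D, E)) [no-op]: towers=[A; B; C/D; E] holding=F
step 5 (stack(F, B)): towers=[A; B/F; C/D; E] holding=-
step 6 (unstack(D, C)): towers=[A; B/F; C; E] holding=D
step 7 (stack(D, F)): towers=[A; B/F/D; C; E] holding=-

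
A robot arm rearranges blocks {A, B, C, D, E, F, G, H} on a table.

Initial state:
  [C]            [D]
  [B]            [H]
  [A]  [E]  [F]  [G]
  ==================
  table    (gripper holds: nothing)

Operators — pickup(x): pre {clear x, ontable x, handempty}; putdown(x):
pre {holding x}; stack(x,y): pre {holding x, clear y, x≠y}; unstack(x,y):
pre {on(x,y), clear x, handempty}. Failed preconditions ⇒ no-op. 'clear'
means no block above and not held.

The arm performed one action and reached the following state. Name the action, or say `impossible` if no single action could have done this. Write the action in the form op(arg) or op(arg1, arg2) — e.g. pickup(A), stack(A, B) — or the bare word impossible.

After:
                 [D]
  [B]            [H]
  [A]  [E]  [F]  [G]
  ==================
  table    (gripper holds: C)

target: towers=[A/B; E; F; G/H/D] holding=C
         pickup(E) → towers=[A/B/C; F; G/H/D] holding=E
         pickup(F) → towers=[A/B/C; E; G/H/D] holding=F
     unstack(D, H) → towers=[A/B/C; E; F; G/H] holding=D
     unstack(C, B) → towers=[A/B; E; F; G/H/D] holding=C  ← match

unstack(C, B)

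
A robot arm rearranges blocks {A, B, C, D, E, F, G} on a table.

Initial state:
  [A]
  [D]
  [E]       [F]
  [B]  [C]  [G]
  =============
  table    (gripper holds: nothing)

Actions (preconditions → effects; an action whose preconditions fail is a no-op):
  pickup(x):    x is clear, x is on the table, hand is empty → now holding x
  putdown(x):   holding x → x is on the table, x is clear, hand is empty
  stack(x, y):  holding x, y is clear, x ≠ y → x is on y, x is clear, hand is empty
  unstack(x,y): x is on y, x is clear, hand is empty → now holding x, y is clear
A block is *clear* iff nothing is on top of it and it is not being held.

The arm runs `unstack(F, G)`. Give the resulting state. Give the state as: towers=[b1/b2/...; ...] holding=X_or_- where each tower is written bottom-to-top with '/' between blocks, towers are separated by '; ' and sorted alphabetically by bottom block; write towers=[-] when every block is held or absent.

towers=[B/E/D/A; C; G] holding=F

before: towers=[B/E/D/A; C; G/F] holding=-
pre[unstack(F, G)]: on(F,G) yes, clear(F) yes, handempty yes
all met → apply unstack(F, G)
after:  towers=[B/E/D/A; C; G] holding=F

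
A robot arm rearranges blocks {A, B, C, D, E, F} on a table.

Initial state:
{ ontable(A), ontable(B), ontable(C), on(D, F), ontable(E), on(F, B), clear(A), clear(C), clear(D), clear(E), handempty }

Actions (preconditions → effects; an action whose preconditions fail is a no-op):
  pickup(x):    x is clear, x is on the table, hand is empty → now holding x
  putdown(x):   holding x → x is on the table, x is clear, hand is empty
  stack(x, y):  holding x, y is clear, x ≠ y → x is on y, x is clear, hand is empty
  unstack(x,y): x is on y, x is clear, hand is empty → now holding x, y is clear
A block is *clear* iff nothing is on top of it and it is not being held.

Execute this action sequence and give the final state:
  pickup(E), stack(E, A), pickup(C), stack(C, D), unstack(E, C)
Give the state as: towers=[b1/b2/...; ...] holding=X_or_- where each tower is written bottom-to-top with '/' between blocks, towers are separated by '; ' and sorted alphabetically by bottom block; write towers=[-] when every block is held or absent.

step 1 (pickup(E)): towers=[A; B/F/D; C] holding=E
step 2 (stack(E, A)): towers=[A/E; B/F/D; C] holding=-
step 3 (pickup(C)): towers=[A/E; B/F/D] holding=C
step 4 (stack(C, D)): towers=[A/E; B/F/D/C] holding=-
step 5 (unstack(E, C)) [no-op]: towers=[A/E; B/F/D/C] holding=-

towers=[A/E; B/F/D/C] holding=-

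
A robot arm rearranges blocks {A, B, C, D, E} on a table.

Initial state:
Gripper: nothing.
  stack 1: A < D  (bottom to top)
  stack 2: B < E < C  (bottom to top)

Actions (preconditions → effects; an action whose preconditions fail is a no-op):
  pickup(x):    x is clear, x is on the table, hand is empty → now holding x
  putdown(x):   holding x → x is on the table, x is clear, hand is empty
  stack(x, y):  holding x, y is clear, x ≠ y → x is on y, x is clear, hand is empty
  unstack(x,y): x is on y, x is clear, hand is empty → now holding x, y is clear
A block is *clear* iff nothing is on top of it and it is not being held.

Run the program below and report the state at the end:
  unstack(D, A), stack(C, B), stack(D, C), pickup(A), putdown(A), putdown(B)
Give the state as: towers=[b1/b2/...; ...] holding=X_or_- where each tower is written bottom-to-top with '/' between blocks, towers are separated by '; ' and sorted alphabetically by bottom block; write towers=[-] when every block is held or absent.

step 1 (unstack(D, A)): towers=[A; B/E/C] holding=D
step 2 (stack(C, B)) [no-op]: towers=[A; B/E/C] holding=D
step 3 (stack(D, C)): towers=[A; B/E/C/D] holding=-
step 4 (pickup(A)): towers=[B/E/C/D] holding=A
step 5 (putdown(A)): towers=[A; B/E/C/D] holding=-
step 6 (putdown(B)) [no-op]: towers=[A; B/E/C/D] holding=-

towers=[A; B/E/C/D] holding=-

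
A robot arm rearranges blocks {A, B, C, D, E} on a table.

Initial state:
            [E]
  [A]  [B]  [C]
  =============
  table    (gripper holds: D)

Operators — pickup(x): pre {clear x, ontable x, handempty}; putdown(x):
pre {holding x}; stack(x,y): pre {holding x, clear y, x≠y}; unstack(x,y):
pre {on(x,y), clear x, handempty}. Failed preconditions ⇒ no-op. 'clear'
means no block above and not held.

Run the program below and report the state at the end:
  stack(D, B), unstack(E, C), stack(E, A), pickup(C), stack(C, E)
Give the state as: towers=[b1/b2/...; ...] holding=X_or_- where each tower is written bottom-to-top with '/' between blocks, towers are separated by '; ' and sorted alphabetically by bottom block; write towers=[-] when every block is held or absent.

towers=[A/E/C; B/D] holding=-

step 1 (stack(D, B)): towers=[A; B/D; C/E] holding=-
step 2 (unstack(E, C)): towers=[A; B/D; C] holding=E
step 3 (stack(E, A)): towers=[A/E; B/D; C] holding=-
step 4 (pickup(C)): towers=[A/E; B/D] holding=C
step 5 (stack(C, E)): towers=[A/E/C; B/D] holding=-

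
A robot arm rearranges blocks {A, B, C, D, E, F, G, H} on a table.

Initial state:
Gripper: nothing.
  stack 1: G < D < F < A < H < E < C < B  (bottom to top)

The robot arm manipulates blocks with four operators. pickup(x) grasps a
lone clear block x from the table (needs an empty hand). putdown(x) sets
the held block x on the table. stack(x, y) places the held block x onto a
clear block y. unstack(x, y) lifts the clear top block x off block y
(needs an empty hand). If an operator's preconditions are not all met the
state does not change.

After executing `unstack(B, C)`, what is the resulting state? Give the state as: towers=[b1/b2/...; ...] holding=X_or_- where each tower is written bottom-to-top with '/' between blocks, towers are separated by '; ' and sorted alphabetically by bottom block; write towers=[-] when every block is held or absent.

towers=[G/D/F/A/H/E/C] holding=B

before: towers=[G/D/F/A/H/E/C/B] holding=-
pre[unstack(B, C)]: on(B,C) yes, clear(B) yes, handempty yes
all met → apply unstack(B, C)
after:  towers=[G/D/F/A/H/E/C] holding=B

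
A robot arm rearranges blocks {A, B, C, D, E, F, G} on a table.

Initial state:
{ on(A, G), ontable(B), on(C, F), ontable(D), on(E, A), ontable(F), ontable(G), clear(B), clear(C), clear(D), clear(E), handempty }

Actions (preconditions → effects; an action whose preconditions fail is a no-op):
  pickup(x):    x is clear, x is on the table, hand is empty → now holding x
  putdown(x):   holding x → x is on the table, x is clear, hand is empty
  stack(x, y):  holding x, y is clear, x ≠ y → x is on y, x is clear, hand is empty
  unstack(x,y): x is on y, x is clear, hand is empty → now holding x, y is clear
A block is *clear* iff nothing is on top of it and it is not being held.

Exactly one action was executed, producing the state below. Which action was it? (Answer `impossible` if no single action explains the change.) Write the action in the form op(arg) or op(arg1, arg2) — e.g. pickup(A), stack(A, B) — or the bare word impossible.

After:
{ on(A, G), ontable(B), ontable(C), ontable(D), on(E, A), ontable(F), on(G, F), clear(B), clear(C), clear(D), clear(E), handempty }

impossible

target: towers=[B; C; D; F/G/A/E] holding=-
         pickup(B) → towers=[D; F/C; G/A/E] holding=B
         pickup(D) → towers=[B; F/C; G/A/E] holding=D
     unstack(E, A) → towers=[B; D; F/C; G/A] holding=E
     unstack(C, F) → towers=[B; D; F; G/A/E] holding=C
none of the 4 applicable actions match → impossible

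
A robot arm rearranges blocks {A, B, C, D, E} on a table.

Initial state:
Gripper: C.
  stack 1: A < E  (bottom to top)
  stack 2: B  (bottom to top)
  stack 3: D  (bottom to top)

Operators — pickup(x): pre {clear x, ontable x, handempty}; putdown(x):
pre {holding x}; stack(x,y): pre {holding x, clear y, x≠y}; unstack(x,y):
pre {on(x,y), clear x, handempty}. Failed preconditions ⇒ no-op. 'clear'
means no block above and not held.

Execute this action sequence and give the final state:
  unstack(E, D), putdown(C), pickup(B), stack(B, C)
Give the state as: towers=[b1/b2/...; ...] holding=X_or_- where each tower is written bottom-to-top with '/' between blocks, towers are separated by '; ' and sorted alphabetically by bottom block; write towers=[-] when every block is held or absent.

towers=[A/E; C/B; D] holding=-

step 1 (unstack(E, D)) [no-op]: towers=[A/E; B; D] holding=C
step 2 (putdown(C)): towers=[A/E; B; C; D] holding=-
step 3 (pickup(B)): towers=[A/E; C; D] holding=B
step 4 (stack(B, C)): towers=[A/E; C/B; D] holding=-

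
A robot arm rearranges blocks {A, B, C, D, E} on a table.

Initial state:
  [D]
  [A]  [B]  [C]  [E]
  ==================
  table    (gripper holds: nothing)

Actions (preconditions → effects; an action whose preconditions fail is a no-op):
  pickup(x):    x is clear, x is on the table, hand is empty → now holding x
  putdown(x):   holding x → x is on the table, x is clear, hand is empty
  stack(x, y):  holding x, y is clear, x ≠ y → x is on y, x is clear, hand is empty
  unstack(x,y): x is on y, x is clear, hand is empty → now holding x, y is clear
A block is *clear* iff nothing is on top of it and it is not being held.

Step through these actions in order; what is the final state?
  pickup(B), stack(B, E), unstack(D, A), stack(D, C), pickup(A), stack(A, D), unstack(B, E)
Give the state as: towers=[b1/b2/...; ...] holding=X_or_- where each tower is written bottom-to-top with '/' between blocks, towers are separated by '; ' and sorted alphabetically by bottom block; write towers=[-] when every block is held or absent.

step 1 (pickup(B)): towers=[A/D; C; E] holding=B
step 2 (stack(B, E)): towers=[A/D; C; E/B] holding=-
step 3 (unstack(D, A)): towers=[A; C; E/B] holding=D
step 4 (stack(D, C)): towers=[A; C/D; E/B] holding=-
step 5 (pickup(A)): towers=[C/D; E/B] holding=A
step 6 (stack(A, D)): towers=[C/D/A; E/B] holding=-
step 7 (unstack(B, E)): towers=[C/D/A; E] holding=B

towers=[C/D/A; E] holding=B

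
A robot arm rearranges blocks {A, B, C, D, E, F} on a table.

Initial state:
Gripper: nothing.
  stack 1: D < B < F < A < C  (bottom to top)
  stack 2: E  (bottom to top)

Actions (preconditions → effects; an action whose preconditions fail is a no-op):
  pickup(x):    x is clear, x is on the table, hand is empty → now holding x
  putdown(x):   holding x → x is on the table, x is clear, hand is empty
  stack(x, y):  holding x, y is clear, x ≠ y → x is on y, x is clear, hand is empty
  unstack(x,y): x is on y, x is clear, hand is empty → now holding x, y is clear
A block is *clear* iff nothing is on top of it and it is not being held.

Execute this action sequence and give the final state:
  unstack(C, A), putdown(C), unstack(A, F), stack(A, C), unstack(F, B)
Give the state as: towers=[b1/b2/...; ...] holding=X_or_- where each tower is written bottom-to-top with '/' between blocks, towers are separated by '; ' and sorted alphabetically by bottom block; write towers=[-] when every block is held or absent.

towers=[C/A; D/B; E] holding=F

step 1 (unstack(C, A)): towers=[D/B/F/A; E] holding=C
step 2 (putdown(C)): towers=[C; D/B/F/A; E] holding=-
step 3 (unstack(A, F)): towers=[C; D/B/F; E] holding=A
step 4 (stack(A, C)): towers=[C/A; D/B/F; E] holding=-
step 5 (unstack(F, B)): towers=[C/A; D/B; E] holding=F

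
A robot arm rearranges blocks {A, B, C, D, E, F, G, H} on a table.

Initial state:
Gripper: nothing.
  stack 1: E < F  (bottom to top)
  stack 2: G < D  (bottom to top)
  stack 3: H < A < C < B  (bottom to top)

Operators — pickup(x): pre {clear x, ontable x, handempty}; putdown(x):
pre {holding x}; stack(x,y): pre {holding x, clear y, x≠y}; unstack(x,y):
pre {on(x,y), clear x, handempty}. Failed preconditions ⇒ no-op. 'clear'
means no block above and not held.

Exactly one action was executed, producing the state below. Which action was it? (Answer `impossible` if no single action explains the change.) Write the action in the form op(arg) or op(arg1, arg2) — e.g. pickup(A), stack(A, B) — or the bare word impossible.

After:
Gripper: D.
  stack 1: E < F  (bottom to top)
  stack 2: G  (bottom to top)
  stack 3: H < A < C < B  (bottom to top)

unstack(D, G)

target: towers=[E/F; G; H/A/C/B] holding=D
     unstack(B, C) → towers=[E/F; G/D; H/A/C] holding=B
     unstack(F, E) → towers=[E; G/D; H/A/C/B] holding=F
     unstack(D, G) → towers=[E/F; G; H/A/C/B] holding=D  ← match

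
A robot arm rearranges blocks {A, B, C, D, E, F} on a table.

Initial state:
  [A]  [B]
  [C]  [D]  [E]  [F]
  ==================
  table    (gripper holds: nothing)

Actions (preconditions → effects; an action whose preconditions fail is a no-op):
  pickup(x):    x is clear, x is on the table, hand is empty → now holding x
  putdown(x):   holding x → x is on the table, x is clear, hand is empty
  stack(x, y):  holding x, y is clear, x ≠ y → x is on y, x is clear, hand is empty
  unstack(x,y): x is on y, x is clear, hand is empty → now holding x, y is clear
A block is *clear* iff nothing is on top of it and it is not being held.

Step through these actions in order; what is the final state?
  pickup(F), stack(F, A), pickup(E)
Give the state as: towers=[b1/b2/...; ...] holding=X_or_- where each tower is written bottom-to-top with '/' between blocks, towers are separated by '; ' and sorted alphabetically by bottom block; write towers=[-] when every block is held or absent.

step 1 (pickup(F)): towers=[C/A; D/B; E] holding=F
step 2 (stack(F, A)): towers=[C/A/F; D/B; E] holding=-
step 3 (pickup(E)): towers=[C/A/F; D/B] holding=E

towers=[C/A/F; D/B] holding=E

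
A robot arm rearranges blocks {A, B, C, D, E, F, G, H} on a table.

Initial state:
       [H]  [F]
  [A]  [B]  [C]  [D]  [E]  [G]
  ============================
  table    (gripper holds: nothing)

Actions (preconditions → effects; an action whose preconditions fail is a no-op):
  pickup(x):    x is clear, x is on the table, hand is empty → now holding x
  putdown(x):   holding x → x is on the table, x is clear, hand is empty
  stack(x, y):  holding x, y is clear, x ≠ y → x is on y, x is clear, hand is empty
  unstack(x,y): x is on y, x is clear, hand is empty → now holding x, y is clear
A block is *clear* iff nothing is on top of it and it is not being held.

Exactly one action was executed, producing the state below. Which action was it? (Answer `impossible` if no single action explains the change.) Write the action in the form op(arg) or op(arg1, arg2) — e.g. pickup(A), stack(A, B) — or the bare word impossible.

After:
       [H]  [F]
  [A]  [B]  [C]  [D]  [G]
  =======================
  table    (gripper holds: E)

pickup(E)

target: towers=[A; B/H; C/F; D; G] holding=E
         pickup(G) → towers=[A; B/H; C/F; D; E] holding=G
         pickup(A) → towers=[B/H; C/F; D; E; G] holding=A
         pickup(E) → towers=[A; B/H; C/F; D; G] holding=E  ← match
     unstack(H, B) → towers=[A; B; C/F; D; E; G] holding=H
     unstack(F, C) → towers=[A; B/H; C; D; E; G] holding=F
         pickup(D) → towers=[A; B/H; C/F; E; G] holding=D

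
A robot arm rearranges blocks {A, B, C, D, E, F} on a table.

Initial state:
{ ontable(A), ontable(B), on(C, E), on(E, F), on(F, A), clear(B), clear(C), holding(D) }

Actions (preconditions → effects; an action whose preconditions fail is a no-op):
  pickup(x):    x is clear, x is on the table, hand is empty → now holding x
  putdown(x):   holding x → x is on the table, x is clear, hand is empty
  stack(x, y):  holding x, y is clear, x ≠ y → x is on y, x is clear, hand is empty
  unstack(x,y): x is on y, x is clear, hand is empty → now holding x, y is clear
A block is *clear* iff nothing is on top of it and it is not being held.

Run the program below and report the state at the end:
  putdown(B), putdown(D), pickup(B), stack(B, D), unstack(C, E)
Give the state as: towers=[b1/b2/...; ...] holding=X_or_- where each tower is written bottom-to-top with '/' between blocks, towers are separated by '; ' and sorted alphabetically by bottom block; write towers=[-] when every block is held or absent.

step 1 (putdown(B)) [no-op]: towers=[A/F/E/C; B] holding=D
step 2 (putdown(D)): towers=[A/F/E/C; B; D] holding=-
step 3 (pickup(B)): towers=[A/F/E/C; D] holding=B
step 4 (stack(B, D)): towers=[A/F/E/C; D/B] holding=-
step 5 (unstack(C, E)): towers=[A/F/E; D/B] holding=C

towers=[A/F/E; D/B] holding=C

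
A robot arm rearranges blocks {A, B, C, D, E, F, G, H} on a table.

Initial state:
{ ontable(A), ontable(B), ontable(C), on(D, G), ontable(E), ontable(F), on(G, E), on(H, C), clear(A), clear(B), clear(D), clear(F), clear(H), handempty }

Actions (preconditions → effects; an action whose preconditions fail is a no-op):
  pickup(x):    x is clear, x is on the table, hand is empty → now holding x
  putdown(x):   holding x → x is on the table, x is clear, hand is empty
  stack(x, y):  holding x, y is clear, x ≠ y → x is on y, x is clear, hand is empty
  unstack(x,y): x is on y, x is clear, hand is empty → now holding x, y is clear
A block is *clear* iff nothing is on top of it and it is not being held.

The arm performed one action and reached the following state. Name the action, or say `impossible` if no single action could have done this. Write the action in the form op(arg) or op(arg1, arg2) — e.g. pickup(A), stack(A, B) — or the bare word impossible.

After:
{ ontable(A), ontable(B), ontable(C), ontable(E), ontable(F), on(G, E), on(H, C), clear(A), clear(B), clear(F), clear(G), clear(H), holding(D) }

target: towers=[A; B; C/H; E/G; F] holding=D
         pickup(A) → towers=[B; C/H; E/G/D; F] holding=A
     unstack(H, C) → towers=[A; B; C; E/G/D; F] holding=H
         pickup(B) → towers=[A; C/H; E/G/D; F] holding=B
         pickup(F) → towers=[A; B; C/H; E/G/D] holding=F
     unstack(D, G) → towers=[A; B; C/H; E/G; F] holding=D  ← match

unstack(D, G)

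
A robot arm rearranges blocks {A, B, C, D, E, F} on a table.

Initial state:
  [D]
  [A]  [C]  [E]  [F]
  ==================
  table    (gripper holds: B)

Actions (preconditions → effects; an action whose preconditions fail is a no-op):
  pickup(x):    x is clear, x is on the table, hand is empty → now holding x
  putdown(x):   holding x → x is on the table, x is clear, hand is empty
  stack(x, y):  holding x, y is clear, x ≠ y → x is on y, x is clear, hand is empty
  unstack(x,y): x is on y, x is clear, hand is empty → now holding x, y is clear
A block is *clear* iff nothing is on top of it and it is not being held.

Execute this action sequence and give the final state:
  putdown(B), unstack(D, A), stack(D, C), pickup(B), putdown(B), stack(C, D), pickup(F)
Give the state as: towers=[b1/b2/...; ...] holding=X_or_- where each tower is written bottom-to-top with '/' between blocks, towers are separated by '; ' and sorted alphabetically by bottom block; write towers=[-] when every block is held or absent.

towers=[A; B; C/D; E] holding=F

step 1 (putdown(B)): towers=[A/D; B; C; E; F] holding=-
step 2 (unstack(D, A)): towers=[A; B; C; E; F] holding=D
step 3 (stack(D, C)): towers=[A; B; C/D; E; F] holding=-
step 4 (pickup(B)): towers=[A; C/D; E; F] holding=B
step 5 (putdown(B)): towers=[A; B; C/D; E; F] holding=-
step 6 (stack(C, D)) [no-op]: towers=[A; B; C/D; E; F] holding=-
step 7 (pickup(F)): towers=[A; B; C/D; E] holding=F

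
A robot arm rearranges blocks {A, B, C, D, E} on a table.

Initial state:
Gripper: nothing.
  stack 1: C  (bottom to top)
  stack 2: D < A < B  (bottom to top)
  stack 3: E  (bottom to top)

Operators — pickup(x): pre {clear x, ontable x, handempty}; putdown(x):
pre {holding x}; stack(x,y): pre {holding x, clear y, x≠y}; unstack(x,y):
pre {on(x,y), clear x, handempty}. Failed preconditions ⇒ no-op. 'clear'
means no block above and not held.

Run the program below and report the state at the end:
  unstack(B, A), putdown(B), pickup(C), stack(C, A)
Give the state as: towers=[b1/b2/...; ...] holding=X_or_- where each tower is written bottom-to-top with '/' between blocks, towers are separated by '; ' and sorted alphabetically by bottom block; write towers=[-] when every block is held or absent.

step 1 (unstack(B, A)): towers=[C; D/A; E] holding=B
step 2 (putdown(B)): towers=[B; C; D/A; E] holding=-
step 3 (pickup(C)): towers=[B; D/A; E] holding=C
step 4 (stack(C, A)): towers=[B; D/A/C; E] holding=-

towers=[B; D/A/C; E] holding=-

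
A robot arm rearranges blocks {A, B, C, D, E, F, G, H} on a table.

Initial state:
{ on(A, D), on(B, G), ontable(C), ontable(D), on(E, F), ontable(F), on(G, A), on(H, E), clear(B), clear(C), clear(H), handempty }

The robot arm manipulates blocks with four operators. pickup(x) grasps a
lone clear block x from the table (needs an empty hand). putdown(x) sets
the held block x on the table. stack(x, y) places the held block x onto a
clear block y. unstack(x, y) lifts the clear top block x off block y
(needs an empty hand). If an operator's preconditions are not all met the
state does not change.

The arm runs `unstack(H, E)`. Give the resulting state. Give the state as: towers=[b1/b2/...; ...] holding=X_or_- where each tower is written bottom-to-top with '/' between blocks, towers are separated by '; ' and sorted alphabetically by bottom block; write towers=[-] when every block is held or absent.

before: towers=[C; D/A/G/B; F/E/H] holding=-
pre[unstack(H, E)]: on(H,E) ok, clear(H) ok, handempty ok
all met → apply unstack(H, E)
after:  towers=[C; D/A/G/B; F/E] holding=H

towers=[C; D/A/G/B; F/E] holding=H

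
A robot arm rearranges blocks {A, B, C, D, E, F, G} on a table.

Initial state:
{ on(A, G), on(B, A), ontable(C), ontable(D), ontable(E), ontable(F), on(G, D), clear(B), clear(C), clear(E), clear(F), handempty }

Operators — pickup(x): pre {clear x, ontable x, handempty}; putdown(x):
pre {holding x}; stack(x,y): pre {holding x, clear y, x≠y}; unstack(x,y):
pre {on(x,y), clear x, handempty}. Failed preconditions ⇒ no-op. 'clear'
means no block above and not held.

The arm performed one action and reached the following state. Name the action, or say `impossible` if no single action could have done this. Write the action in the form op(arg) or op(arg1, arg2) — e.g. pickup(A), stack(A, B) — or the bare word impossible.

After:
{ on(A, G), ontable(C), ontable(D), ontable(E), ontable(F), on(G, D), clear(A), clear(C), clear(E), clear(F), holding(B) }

target: towers=[C; D/G/A; E; F] holding=B
     unstack(B, A) → towers=[C; D/G/A; E; F] holding=B  ← match
         pickup(F) → towers=[C; D/G/A/B; E] holding=F
         pickup(E) → towers=[C; D/G/A/B; F] holding=E
         pickup(C) → towers=[D/G/A/B; E; F] holding=C

unstack(B, A)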